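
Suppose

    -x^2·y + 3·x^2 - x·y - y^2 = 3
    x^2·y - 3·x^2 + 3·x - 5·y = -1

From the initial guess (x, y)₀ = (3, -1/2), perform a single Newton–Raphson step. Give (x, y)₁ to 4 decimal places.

(2.1964, 0.6339)

At (3, -1/2): F = (29.7500, -19.0000).
Jacobian J = [[-2·x·y + 6·x - y, -x^2 - x - 2·y], [2·x·y - 6·x + 3, x^2 - 5]].
At the point, J = [[21.5000, -11.0000], [-18.0000, 4.0000]] (det J = -112.0000).
Solving J·Δ = −F gives Δ = (-0.8036, 1.1339).
Then the next iterate is (x, y)₁ = (2.1964, 0.6339).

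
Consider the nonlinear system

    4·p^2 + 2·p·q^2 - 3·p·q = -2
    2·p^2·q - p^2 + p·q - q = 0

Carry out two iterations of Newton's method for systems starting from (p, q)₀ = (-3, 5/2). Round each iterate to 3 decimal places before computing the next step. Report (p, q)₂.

At (-3, 5/2): F = (23.000, 26.000).
Jacobian J = [[8·p + 2·q^2 - 3·q, 4·p·q - 3·p], [4·p·q - 2·p + q, 2·p^2 + p - 1]].
At the point, J = [[-19.000, -21.000], [-21.500, 14.000]] (det J = -717.500).
Solving J·Δ = −F gives Δ = (1.210, 0.001).
Then the next iterate is (p, q)₁ = (-1.790, 2.501).
Round to (-1.790, 2.501) and repeat: F = (5.85387, 5.84502), J = [[-9.31300, -12.53716], [-11.82616, 3.61820]].
Δ = (0.519, 0.081), so (p, q)₂ = (-1.271, 2.582).

(-1.271, 2.582)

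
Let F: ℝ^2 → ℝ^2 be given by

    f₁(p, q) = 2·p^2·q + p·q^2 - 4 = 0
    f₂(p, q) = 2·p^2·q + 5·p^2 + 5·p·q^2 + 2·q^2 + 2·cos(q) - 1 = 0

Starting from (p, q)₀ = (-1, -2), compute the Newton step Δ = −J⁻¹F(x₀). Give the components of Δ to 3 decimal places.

At (-1, -2): F = (-12.000, -12.83229).
Jacobian J = [[4·p·q + q^2, 2·p^2 + 2·p·q], [4·p·q + 10·p + 5·q^2, 2·p^2 + 10·p·q + 4·q - 2·sin(q)]].
At the point, J = [[12.000, 6.000], [18.000, 15.81859]] (det J = 81.82314).
Solving J·Δ = −F gives Δ = (1.379, -0.758).

(1.379, -0.758)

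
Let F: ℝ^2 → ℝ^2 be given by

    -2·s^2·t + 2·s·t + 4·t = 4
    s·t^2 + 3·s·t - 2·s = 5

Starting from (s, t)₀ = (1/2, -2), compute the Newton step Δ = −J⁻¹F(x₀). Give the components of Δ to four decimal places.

(-2.1111, 2.8889)

At (1/2, -2): F = (-13.0000, -7.0000).
Jacobian J = [[-4·s·t + 2·t, -2·s^2 + 2·s + 4], [t^2 + 3·t - 2, 2·s·t + 3·s]].
At the point, J = [[0.0000, 4.5000], [-4.0000, -0.5000]] (det J = 18.0000).
Solving J·Δ = −F gives Δ = (-2.1111, 2.8889).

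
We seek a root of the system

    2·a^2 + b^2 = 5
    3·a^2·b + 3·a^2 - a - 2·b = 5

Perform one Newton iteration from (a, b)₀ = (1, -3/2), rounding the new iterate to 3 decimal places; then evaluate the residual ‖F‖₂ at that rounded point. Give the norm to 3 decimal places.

13.343

At (1, -3/2): F = (-0.750, -4.500).
Jacobian J = [[4·a, 2·b], [6·a·b + 6·a - 1, 3·a^2 - 2]].
At the point, J = [[4.000, -3.000], [-4.000, 1.000]] (det J = -8.000).
Solving J·Δ = −F gives Δ = (-1.781, -2.625).
Then the next iterate is (a, b)₁ = (-0.781, -4.125).
Re-evaluating at (-0.781, -4.125): F = (13.23555, -1.68738), so ‖F‖₂ = 13.343.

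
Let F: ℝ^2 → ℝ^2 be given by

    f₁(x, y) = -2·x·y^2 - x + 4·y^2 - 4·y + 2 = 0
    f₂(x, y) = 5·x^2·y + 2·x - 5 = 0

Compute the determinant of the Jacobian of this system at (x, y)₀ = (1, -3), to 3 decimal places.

-543.000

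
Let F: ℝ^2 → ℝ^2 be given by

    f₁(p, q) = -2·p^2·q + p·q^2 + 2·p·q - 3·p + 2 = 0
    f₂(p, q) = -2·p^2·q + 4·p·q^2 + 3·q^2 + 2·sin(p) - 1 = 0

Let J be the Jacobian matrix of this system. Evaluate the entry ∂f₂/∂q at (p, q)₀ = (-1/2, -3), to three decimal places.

∂f₂/∂q = -2·p^2 + 8·p·q + 6·q.
At (-1/2, -3) this is -6.500.

-6.500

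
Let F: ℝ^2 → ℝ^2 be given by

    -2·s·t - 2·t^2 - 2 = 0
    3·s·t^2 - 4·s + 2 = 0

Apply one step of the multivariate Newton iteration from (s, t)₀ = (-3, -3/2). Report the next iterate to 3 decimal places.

(4.156, -1.997)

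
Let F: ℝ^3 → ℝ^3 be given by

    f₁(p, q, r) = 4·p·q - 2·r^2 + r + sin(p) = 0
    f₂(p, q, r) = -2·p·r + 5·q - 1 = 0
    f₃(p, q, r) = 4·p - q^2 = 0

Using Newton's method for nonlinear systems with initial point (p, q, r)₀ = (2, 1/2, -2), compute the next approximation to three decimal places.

(0.111, 0.693, -1.273)

At (2, 1/2, -2): F = (-5.09070, 9.500, 7.750).
Jacobian J = [[4·q + cos(p), 4·p, -4·r + 1], [-2·r, 5, -2·p], [4, -2·q, 0]].
At the point, J = [[1.58385, 8.000, 9.000], [4.000, 5.000, -4.000], [4.000, -1.000, 0.000]] (det J = -350.33541).
Solving J·Δ = −F gives Δ = (-1.889, 0.193, 0.727).
Then the next iterate is (p, q, r)₁ = (0.111, 0.693, -1.273).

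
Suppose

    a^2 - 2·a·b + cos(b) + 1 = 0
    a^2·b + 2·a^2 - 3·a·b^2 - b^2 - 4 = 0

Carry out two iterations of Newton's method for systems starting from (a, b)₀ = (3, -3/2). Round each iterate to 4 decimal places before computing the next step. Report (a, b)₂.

(0.1213, -0.5133)

At (3, -3/2): F = (19.070737, -22.0000).
Jacobian J = [[2·a - 2·b, -2·a - sin(b)], [2·a·b + 4·a - 3·b^2, a^2 - 6·a·b - 2·b]].
At the point, J = [[9.0000, -5.002505], [-3.7500, 39.0000]] (det J = 332.240606).
Solving J·Δ = −F gives Δ = (-1.9074, 0.3807).
Then the next iterate is (a, b)₁ = (1.0926, -1.1193).
Round to (1.0926, -1.1193) and repeat: F = (5.075982, -8.308009), J = [[4.4238, -1.285405], [-1.833992, 10.770058]].
Δ = (-0.9713, 0.6060), so (a, b)₂ = (0.1213, -0.5133).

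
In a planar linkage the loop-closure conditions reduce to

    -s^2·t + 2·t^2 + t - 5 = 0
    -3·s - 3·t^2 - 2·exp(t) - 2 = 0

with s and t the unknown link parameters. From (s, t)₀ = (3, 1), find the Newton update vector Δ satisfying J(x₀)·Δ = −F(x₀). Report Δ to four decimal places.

(-0.8488, -1.4769)

At (3, 1): F = (-11.0000, -19.436564).
Jacobian J = [[-2·s·t, -s^2 + 4·t + 1], [-3, -6·t - 2·exp(t)]].
At the point, J = [[-6.0000, -4.0000], [-3.0000, -11.436564]] (det J = 56.619382).
Solving J·Δ = −F gives Δ = (-0.8488, -1.4769).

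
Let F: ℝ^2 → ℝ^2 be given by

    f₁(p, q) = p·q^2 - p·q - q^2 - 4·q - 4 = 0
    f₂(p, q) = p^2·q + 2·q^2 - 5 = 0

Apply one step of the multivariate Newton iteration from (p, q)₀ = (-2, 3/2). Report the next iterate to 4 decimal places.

At (-2, 3/2): F = (-13.7500, 5.5000).
Jacobian J = [[q^2 - q, 2·p·q - p - 2·q - 4], [2·p·q, p^2 + 4·q]].
At the point, J = [[0.7500, -11.0000], [-6.0000, 10.0000]] (det J = -58.5000).
Solving J·Δ = −F gives Δ = (-1.3162, -1.3397).
Then the next iterate is (p, q)₁ = (-3.3162, 0.1603).

(-3.3162, 0.1603)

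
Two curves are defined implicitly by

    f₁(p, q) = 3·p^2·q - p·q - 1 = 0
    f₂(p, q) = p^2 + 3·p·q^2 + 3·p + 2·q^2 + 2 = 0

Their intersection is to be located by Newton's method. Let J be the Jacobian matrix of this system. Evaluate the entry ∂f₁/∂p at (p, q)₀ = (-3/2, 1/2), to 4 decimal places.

∂f₁/∂p = 6·p·q - q.
At (-3/2, 1/2) this is -5.0000.

-5.0000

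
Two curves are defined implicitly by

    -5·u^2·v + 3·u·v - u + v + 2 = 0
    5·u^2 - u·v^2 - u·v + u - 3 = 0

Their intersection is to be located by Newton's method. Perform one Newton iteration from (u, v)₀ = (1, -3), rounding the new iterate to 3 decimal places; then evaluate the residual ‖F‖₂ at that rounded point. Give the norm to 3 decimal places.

1.511

At (1, -3): F = (4.000, -3.000).
Jacobian J = [[-10·u·v + 3·v - 1, -5·u^2 + 3·u + 1], [10·u - v^2 - v + 1, -2·u·v - u]].
At the point, J = [[20.000, -1.000], [5.000, 5.000]] (det J = 105.000).
Solving J·Δ = −F gives Δ = (-0.162, 0.762).
Then the next iterate is (u, v)₁ = (0.838, -2.238).
Re-evaluating at (0.838, -2.238): F = (1.15578, -0.97258), so ‖F‖₂ = 1.511.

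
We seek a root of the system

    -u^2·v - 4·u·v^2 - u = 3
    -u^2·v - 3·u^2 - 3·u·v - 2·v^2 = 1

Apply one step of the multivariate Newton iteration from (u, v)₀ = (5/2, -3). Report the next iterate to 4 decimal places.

At (5/2, -3): F = (-76.7500, 3.5000).
Jacobian J = [[-2·u·v - 4·v^2 - 1, -u^2 - 8·u·v], [-2·u·v - 6·u - 3·v, -u^2 - 3·u - 4·v]].
At the point, J = [[-22.0000, 53.7500], [9.0000, -1.7500]] (det J = -445.2500).
Solving J·Δ = −F gives Δ = (-0.1209, 1.3784).
Then the next iterate is (u, v)₁ = (2.3791, -1.6216).

(2.3791, -1.6216)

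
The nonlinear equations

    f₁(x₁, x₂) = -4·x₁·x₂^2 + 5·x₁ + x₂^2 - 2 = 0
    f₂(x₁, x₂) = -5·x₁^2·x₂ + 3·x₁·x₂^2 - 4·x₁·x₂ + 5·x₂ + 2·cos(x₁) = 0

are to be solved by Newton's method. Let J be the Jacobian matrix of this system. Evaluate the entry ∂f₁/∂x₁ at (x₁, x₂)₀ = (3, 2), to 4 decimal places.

-11.0000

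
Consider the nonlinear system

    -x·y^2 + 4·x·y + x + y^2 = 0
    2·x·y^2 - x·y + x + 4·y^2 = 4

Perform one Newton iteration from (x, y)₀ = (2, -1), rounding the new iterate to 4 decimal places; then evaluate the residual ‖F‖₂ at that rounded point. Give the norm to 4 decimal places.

At (2, -1): F = (-7.0000, 8.0000).
Jacobian J = [[-y^2 + 4·y + 1, -2·x·y + 4·x + 2·y], [2·y^2 - y + 1, 4·x·y - x + 8·y]].
At the point, J = [[-4.0000, 10.0000], [4.0000, -18.0000]] (det J = 32.0000).
Solving J·Δ = −F gives Δ = (-1.4375, 0.1250).
Then the next iterate is (x, y)₁ = (0.5625, -0.8750).
Re-evaluating at (0.5625, -0.8750): F = (-1.071289, 0.978516), so ‖F‖₂ = 1.4509.

1.4509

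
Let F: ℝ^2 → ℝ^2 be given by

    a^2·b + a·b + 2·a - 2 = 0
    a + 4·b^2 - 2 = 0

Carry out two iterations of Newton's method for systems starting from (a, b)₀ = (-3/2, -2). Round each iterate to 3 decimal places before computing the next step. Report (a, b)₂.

(0.877, -0.700)

At (-3/2, -2): F = (-6.500, 12.500).
Jacobian J = [[2·a·b + b + 2, a^2 + a], [1, 8·b]].
At the point, J = [[6.000, 0.750], [1.000, -16.000]] (det J = -96.750).
Solving J·Δ = −F gives Δ = (0.978, 0.842).
Then the next iterate is (a, b)₁ = (-0.522, -1.158).
Round to (-0.522, -1.158) and repeat: F = (-2.75506, 2.84186), J = [[2.05095, -0.24952], [1.000, -9.264]].
Δ = (1.399, 0.458), so (a, b)₂ = (0.877, -0.700).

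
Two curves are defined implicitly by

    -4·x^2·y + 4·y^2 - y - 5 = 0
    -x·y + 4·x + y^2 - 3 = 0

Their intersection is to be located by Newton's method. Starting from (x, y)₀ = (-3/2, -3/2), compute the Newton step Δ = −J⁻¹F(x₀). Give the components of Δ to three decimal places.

At (-3/2, -3/2): F = (19.000, -9.000).
Jacobian J = [[-8·x·y, -4·x^2 + 8·y - 1], [-y + 4, -x + 2·y]].
At the point, J = [[-18.000, -22.000], [5.500, -1.500]] (det J = 148.000).
Solving J·Δ = −F gives Δ = (1.530, -0.389).

(1.530, -0.389)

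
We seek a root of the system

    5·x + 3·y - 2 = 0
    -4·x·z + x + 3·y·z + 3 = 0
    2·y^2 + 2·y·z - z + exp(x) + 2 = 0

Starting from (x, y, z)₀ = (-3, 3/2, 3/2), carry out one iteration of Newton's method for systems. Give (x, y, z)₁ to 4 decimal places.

At (-3, 3/2, 3/2): F = (-12.5000, 24.7500, 9.549787).
Jacobian J = [[5, 3, 0], [-4·z + 1, 3·z, -4·x + 3·y], [exp(x), 4·y + 2·z, 2·y - 1]].
At the point, J = [[5.0000, 3.0000, 0.0000], [-5.0000, 4.5000, 16.5000], [0.049787, 9.0000, 2.0000]] (det J = -665.035540).
Solving J·Δ = −F gives Δ = (3.1096, -1.0159, -0.2806).
Then the next iterate is (x, y, z)₁ = (0.1096, 0.4841, 1.2194).

(0.1096, 0.4841, 1.2194)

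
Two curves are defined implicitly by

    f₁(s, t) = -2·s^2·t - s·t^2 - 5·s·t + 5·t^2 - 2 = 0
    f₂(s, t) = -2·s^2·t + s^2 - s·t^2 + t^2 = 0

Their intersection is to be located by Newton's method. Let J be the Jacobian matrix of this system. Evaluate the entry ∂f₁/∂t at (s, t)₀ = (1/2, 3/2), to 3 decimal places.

∂f₁/∂t = -2·s^2 - 2·s·t - 5·s + 10·t.
At (1/2, 3/2) this is 10.500.

10.500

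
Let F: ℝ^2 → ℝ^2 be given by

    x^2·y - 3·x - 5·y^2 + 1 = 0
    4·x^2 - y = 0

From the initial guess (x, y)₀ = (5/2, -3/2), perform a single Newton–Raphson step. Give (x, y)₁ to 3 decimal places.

(1.207, -0.862)

At (5/2, -3/2): F = (-27.125, 26.500).
Jacobian J = [[2·x·y - 3, x^2 - 10·y], [8·x, -1]].
At the point, J = [[-10.500, 21.250], [20.000, -1.000]] (det J = -414.500).
Solving J·Δ = −F gives Δ = (-1.293, 0.638).
Then the next iterate is (x, y)₁ = (1.207, -0.862).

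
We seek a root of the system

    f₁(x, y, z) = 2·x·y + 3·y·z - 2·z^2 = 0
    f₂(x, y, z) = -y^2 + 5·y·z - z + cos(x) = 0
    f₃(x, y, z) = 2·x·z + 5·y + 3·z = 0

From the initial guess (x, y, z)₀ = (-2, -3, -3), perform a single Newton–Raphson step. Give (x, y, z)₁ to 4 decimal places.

(-2.4499, -0.8991, -1.7958)

At (-2, -3, -3): F = (21.0000, 38.583853, -12.0000).
Jacobian J = [[2·y, 2·x + 3·z, 3·y - 4·z], [-sin(x), -2·y + 5·z, 5·y - 1], [2·z, 5, 2·x + 3]].
At the point, J = [[-6.0000, -13.0000, 3.0000], [0.909297, -9.0000, -16.0000], [-6.0000, 5.0000, -1.0000]] (det J = -1942.181405).
Solving J·Δ = −F gives Δ = (-0.4499, 2.1009, 1.2042).
Then the next iterate is (x, y, z)₁ = (-2.4499, -0.8991, -1.7958).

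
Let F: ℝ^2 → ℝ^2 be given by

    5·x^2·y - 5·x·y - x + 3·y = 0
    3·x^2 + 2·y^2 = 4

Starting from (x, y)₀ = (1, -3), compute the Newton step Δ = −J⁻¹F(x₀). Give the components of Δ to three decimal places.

(-0.397, 1.218)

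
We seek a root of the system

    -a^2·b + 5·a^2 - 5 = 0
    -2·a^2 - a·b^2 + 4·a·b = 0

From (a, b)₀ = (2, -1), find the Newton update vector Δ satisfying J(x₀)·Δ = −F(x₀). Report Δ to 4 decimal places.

(-0.6610, 0.7839)

At (2, -1): F = (19.0000, -18.0000).
Jacobian J = [[-2·a·b + 10·a, -a^2], [-4·a - b^2 + 4·b, -2·a·b + 4·a]].
At the point, J = [[24.0000, -4.0000], [-13.0000, 12.0000]] (det J = 236.0000).
Solving J·Δ = −F gives Δ = (-0.6610, 0.7839).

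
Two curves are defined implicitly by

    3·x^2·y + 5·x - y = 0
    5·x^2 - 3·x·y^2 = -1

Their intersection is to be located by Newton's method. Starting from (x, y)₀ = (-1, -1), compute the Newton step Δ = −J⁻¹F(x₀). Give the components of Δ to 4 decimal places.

(0.6000, 0.2000)

At (-1, -1): F = (-7.0000, 9.0000).
Jacobian J = [[6·x·y + 5, 3·x^2 - 1], [10·x - 3·y^2, -6·x·y]].
At the point, J = [[11.0000, 2.0000], [-13.0000, -6.0000]] (det J = -40.0000).
Solving J·Δ = −F gives Δ = (0.6000, 0.2000).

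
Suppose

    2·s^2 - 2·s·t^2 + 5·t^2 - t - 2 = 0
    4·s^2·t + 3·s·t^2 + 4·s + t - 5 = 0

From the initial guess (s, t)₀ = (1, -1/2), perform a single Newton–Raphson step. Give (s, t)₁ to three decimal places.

(1.850, 0.556)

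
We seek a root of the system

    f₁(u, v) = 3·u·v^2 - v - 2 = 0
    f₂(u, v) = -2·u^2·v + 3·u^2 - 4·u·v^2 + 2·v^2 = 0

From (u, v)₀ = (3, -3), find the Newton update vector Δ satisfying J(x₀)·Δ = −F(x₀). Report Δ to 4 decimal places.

(-1.3884, 0.8093)

At (3, -3): F = (82.0000, -9.0000).
Jacobian J = [[3·v^2, 6·u·v - 1], [-4·u·v + 6·u - 4·v^2, -2·u^2 - 8·u·v + 4·v]].
At the point, J = [[27.0000, -55.0000], [18.0000, 42.0000]] (det J = 2124.0000).
Solving J·Δ = −F gives Δ = (-1.3884, 0.8093).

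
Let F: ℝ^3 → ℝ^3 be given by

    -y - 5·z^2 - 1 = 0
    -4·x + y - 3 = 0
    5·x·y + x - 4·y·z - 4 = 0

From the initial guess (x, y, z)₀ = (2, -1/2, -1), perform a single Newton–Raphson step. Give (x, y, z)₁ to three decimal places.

(-0.810, -0.241, -0.424)

At (2, -1/2, -1): F = (-5.500, -11.500, -9.000).
Jacobian J = [[0, -1, -10·z], [-4, 1, 0], [5·y + 1, 5·x - 4·z, -4·y]].
At the point, J = [[0.000, -1.000, 10.000], [-4.000, 1.000, 0.000], [-1.500, 14.000, 2.000]] (det J = -553.000).
Solving J·Δ = −F gives Δ = (-2.810, 0.259, 0.576).
Then the next iterate is (x, y, z)₁ = (-0.810, -0.241, -0.424).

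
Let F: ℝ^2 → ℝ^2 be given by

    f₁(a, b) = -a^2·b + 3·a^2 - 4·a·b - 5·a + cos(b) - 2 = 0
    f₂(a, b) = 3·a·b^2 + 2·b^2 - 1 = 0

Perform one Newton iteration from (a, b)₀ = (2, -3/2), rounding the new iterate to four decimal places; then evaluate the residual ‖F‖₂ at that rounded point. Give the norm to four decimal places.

6.4347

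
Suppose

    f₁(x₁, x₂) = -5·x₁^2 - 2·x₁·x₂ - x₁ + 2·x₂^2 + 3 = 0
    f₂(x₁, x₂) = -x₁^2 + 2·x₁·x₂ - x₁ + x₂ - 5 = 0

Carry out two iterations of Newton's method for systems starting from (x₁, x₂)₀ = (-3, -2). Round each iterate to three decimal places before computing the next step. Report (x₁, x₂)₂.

At (-3, -2): F = (-43.000, -1.000).
Jacobian J = [[-10·x₁ - 2·x₂ - 1, -2·x₁ + 4·x₂], [-2·x₁ + 2·x₂ - 1, 2·x₁ + 1]].
At the point, J = [[33.000, -2.000], [1.000, -5.000]] (det J = -163.000).
Solving J·Δ = −F gives Δ = (1.307, 0.061).
Then the next iterate is (x₁, x₂)₁ = (-1.693, -1.939).
Round to (-1.693, -1.939) and repeat: F = (-8.68426, -1.54679), J = [[19.808, -4.370], [-1.492, -2.386]].
Δ = (0.260, -0.811), so (x₁, x₂)₂ = (-1.433, -2.750).

(-1.433, -2.750)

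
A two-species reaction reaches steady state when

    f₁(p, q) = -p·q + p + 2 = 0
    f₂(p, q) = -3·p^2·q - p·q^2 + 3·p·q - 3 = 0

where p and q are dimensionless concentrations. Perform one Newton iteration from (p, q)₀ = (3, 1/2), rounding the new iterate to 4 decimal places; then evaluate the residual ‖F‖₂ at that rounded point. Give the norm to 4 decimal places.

At (3, 1/2): F = (3.5000, -12.7500).
Jacobian J = [[-q + 1, -p], [-6·p·q - q^2 + 3·q, -3·p^2 - 2·p·q + 3·p]].
At the point, J = [[0.5000, -3.0000], [-7.7500, -21.0000]] (det J = -33.7500).
Solving J·Δ = −F gives Δ = (-3.3111, 0.6148).
Then the next iterate is (p, q)₁ = (-0.3111, 1.1148).
Re-evaluating at (-0.3111, 1.1148): F = (2.035714, -3.977496), so ‖F‖₂ = 4.4682.

4.4682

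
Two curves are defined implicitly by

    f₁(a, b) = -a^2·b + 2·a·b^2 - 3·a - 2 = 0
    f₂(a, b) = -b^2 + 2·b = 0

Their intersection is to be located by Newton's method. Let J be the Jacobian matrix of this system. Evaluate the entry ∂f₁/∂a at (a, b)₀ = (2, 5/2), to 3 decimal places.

-0.500

∂f₁/∂a = -2·a·b + 2·b^2 - 3.
At (2, 5/2) this is -0.500.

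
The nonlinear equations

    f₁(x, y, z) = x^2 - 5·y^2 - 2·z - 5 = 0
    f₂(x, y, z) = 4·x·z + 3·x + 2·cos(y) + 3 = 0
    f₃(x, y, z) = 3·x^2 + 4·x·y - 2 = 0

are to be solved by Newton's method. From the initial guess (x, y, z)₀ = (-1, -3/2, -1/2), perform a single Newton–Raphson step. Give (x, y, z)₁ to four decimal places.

(-0.7937, -0.3690, 0.6510)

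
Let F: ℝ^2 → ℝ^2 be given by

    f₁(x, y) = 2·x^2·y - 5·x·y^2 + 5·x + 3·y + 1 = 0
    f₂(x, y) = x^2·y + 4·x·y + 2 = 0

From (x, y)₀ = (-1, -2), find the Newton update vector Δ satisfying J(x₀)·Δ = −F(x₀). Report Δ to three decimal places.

(2.615, -0.821)

At (-1, -2): F = (6.000, 8.000).
Jacobian J = [[4·x·y - 5·y^2 + 5, 2·x^2 - 10·x·y + 3], [2·x·y + 4·y, x^2 + 4·x]].
At the point, J = [[-7.000, -15.000], [-4.000, -3.000]] (det J = -39.000).
Solving J·Δ = −F gives Δ = (2.615, -0.821).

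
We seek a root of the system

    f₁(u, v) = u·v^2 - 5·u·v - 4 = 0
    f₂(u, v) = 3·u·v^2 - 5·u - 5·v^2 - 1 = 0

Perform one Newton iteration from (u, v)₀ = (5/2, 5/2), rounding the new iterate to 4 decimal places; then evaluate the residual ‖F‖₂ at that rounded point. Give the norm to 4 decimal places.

229.4101

At (5/2, 5/2): F = (-19.6250, 2.1250).
Jacobian J = [[v^2 - 5·v, 2·u·v - 5·u], [3·v^2 - 5, 6·u·v - 10·v]].
At the point, J = [[-6.2500, 0.0000], [13.7500, 12.5000]] (det J = -78.1250).
Solving J·Δ = −F gives Δ = (-3.1400, 3.2840).
Then the next iterate is (u, v)₁ = (-0.6400, 5.7840).
Re-evaluating at (-0.6400, 5.7840): F = (-6.902180, -229.306220), so ‖F‖₂ = 229.4101.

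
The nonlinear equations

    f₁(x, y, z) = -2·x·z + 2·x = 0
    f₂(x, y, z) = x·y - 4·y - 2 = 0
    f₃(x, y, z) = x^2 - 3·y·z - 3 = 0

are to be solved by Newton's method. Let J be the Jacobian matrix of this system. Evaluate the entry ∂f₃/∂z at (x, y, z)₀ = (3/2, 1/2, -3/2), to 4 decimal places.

∂f₃/∂z = -3·y.
At (3/2, 1/2, -3/2) this is -1.5000.

-1.5000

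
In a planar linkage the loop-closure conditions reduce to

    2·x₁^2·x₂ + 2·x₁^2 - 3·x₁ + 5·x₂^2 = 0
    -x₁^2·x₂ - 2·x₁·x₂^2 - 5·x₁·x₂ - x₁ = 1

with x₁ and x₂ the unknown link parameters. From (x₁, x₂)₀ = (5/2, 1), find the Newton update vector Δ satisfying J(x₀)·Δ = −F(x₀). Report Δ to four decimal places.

At (5/2, 1): F = (22.5000, -27.2500).
Jacobian J = [[4·x₁·x₂ + 4·x₁ - 3, 2·x₁^2 + 10·x₂], [-2·x₁·x₂ - 2·x₂^2 - 5·x₂ - 1, -x₁^2 - 4·x₁·x₂ - 5·x₁]].
At the point, J = [[17.0000, 22.5000], [-13.0000, -28.7500]] (det J = -196.2500).
Solving J·Δ = −F gives Δ = (-0.1720, -0.8701).

(-0.1720, -0.8701)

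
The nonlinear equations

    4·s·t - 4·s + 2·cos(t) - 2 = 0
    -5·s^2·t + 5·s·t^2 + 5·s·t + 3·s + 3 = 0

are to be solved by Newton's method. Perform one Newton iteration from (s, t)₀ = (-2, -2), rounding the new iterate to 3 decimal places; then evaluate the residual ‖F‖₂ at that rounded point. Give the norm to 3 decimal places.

6.996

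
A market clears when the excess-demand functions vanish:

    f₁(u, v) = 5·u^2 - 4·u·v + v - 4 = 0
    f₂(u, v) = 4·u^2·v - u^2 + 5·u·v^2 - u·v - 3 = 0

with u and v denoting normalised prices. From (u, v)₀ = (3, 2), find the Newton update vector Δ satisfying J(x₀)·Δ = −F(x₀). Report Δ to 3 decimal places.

(-1.116, -0.506)

At (3, 2): F = (19.000, 114.000).
Jacobian J = [[10·u - 4·v, -4·u + 1], [8·u·v - 2·u + 5·v^2 - v, 4·u^2 + 10·u·v - u]].
At the point, J = [[22.000, -11.000], [60.000, 93.000]] (det J = 2706.000).
Solving J·Δ = −F gives Δ = (-1.116, -0.506).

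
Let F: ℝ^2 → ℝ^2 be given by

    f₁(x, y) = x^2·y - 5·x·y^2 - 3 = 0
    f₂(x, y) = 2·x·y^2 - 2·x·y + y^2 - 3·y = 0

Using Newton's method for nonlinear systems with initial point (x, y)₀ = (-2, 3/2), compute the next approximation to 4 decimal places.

At (-2, 3/2): F = (25.5000, -5.2500).
Jacobian J = [[2·x·y - 5·y^2, x^2 - 10·x·y], [2·y^2 - 2·y, 4·x·y - 2·x + 2·y - 3]].
At the point, J = [[-17.2500, 34.0000], [1.5000, -8.0000]] (det J = 87.0000).
Solving J·Δ = −F gives Δ = (0.2931, -0.6013).
Then the next iterate is (x, y)₁ = (-1.7069, 0.8987).

(-1.7069, 0.8987)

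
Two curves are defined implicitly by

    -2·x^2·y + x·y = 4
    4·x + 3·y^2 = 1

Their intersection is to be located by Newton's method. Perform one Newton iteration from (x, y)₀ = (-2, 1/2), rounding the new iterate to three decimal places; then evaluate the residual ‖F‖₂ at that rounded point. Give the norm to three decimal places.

3.978

At (-2, 1/2): F = (-9.000, -8.250).
Jacobian J = [[-4·x·y + y, -2·x^2 + x], [4, 6·y]].
At the point, J = [[4.500, -10.000], [4.000, 3.000]] (det J = 53.500).
Solving J·Δ = −F gives Δ = (2.047, 0.021).
Then the next iterate is (x, y)₁ = (0.047, 0.521).
Re-evaluating at (0.047, 0.521): F = (-3.97781, 0.00232), so ‖F‖₂ = 3.978.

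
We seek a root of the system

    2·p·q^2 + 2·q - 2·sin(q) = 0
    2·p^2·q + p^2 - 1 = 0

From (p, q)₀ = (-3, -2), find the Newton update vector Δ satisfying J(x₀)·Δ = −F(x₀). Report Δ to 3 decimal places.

(0.826, 0.729)

At (-3, -2): F = (-26.18141, -28.000).
Jacobian J = [[2·q^2, 4·p·q - 2·cos(q) + 2], [4·p·q + 2·p, 2·p^2]].
At the point, J = [[8.000, 26.83229], [18.000, 18.000]] (det J = -338.98129).
Solving J·Δ = −F gives Δ = (0.826, 0.729).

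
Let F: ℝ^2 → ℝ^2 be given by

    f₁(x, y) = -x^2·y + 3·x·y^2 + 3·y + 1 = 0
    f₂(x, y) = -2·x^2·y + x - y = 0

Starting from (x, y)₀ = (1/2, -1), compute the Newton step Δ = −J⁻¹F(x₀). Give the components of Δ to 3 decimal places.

At (1/2, -1): F = (-0.250, 2.000).
Jacobian J = [[-2·x·y + 3·y^2, -x^2 + 6·x·y + 3], [-4·x·y + 1, -2·x^2 - 1]].
At the point, J = [[4.000, -0.250], [3.000, -1.500]] (det J = -5.250).
Solving J·Δ = −F gives Δ = (0.167, 1.667).

(0.167, 1.667)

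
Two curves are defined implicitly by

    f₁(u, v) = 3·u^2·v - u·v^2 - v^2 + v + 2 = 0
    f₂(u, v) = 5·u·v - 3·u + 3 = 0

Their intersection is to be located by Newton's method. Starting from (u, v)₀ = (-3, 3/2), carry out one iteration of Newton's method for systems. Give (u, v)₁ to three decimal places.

(-1.703, 1.189)

At (-3, 3/2): F = (48.500, -10.500).
Jacobian J = [[6·u·v - v^2, 3·u^2 - 2·u·v - 2·v + 1], [5·v - 3, 5·u]].
At the point, J = [[-29.250, 34.000], [4.500, -15.000]] (det J = 285.750).
Solving J·Δ = −F gives Δ = (1.297, -0.311).
Then the next iterate is (u, v)₁ = (-1.703, 1.189).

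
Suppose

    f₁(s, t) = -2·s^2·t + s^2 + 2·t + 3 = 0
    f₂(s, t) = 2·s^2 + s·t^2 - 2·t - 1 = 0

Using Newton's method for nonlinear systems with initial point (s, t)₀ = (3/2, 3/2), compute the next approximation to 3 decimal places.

At (3/2, 3/2): F = (1.500, 3.875).
Jacobian J = [[-4·s·t + 2·s, -2·s^2 + 2], [4·s + t^2, 2·s·t - 2]].
At the point, J = [[-6.000, -2.500], [8.250, 2.500]] (det J = 5.625).
Solving J·Δ = −F gives Δ = (-2.389, 6.333).
Then the next iterate is (s, t)₁ = (-0.889, 7.833).

(-0.889, 7.833)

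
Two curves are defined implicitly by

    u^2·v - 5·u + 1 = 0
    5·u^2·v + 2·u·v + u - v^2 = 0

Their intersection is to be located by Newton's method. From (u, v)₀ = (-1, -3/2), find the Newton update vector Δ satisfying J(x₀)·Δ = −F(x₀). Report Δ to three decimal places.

(1.390, -1.720)

At (-1, -3/2): F = (4.500, -7.750).
Jacobian J = [[2·u·v - 5, u^2], [10·u·v + 2·v + 1, 5·u^2 + 2·u - 2·v]].
At the point, J = [[-2.000, 1.000], [13.000, 6.000]] (det J = -25.000).
Solving J·Δ = −F gives Δ = (1.390, -1.720).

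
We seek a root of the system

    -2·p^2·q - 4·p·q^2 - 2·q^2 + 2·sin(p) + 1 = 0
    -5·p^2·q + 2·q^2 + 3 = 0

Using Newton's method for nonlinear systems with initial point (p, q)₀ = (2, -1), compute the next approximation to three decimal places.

At (2, -1): F = (0.81859, 25.000).
Jacobian J = [[-4·p·q - 4·q^2 + 2·cos(p), -2·p^2 - 8·p·q - 4·q], [-10·p·q, -5·p^2 + 4·q]].
At the point, J = [[3.16771, 12.000], [20.000, -24.000]] (det J = -316.02495).
Solving J·Δ = −F gives Δ = (-1.011, 0.199).
Then the next iterate is (p, q)₁ = (0.989, -0.801).

(0.989, -0.801)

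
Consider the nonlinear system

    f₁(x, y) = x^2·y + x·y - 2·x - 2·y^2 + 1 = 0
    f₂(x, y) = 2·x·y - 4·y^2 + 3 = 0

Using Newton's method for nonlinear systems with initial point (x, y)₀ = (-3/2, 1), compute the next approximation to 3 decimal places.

At (-3/2, 1): F = (2.750, -4.000).
Jacobian J = [[2·x·y + y - 2, x^2 + x - 4·y], [2·y, 2·x - 8·y]].
At the point, J = [[-4.000, -3.250], [2.000, -11.000]] (det J = 50.500).
Solving J·Δ = −F gives Δ = (0.856, -0.208).
Then the next iterate is (x, y)₁ = (-0.644, 0.792).

(-0.644, 0.792)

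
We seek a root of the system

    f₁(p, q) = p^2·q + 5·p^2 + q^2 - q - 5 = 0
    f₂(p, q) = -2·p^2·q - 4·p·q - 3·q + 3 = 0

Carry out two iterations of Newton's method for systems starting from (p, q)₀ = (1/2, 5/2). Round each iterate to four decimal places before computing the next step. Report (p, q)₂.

(-1.3956, 2.2153)

At (1/2, 5/2): F = (0.6250, -10.7500).
Jacobian J = [[2·p·q + 10·p, p^2 + 2·q - 1], [-4·p·q - 4·q, -2·p^2 - 4·p - 3]].
At the point, J = [[7.5000, 4.2500], [-15.0000, -5.5000]] (det J = 22.5000).
Solving J·Δ = −F gives Δ = (-1.8778, 3.1667).
Then the next iterate is (p, q)₁ = (-1.3778, 5.6667).
Round to (-1.3778, 5.6667) and repeat: F = (41.693736, -4.284348), J = [[-29.393159, 12.231733], [8.563517, -1.285466]].
Δ = (-0.0178, -3.4514), so (p, q)₂ = (-1.3956, 2.2153).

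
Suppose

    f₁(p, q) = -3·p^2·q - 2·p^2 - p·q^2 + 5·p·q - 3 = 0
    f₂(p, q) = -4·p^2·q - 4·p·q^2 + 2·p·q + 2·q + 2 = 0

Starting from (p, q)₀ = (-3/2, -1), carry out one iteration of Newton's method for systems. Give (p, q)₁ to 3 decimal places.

At (-3/2, -1): F = (8.250, 18.000).
Jacobian J = [[-6·p·q - 4·p - q^2 + 5·q, -3·p^2 - 2·p·q + 5·p], [-8·p·q - 4·q^2 + 2·q, -4·p^2 - 8·p·q + 2·p + 2]].
At the point, J = [[-9.000, -17.250], [-18.000, -22.000]] (det J = -112.500).
Solving J·Δ = −F gives Δ = (1.147, -0.120).
Then the next iterate is (p, q)₁ = (-0.353, -1.120).

(-0.353, -1.120)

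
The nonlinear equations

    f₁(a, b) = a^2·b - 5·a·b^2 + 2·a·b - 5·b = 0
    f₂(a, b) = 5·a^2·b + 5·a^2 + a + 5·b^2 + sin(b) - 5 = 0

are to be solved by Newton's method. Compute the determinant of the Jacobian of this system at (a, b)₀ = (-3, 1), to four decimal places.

J = [[2·a·b - 5·b^2 + 2·b, a^2 - 10·a·b + 2·a - 5], [10·a·b + 10·a + 1, 5·a^2 + 10·b + cos(b)]].
At the point, J = [[-9.0000, 28.0000], [-59.0000, 55.540302]].
det J = 1152.1373.

1152.1373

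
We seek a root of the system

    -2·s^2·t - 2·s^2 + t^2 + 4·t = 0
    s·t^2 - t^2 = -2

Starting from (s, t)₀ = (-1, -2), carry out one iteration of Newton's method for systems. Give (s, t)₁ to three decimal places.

(-2.167, -0.667)

At (-1, -2): F = (-2.000, -6.000).
Jacobian J = [[-4·s·t - 4·s, -2·s^2 + 2·t + 4], [t^2, 2·s·t - 2·t]].
At the point, J = [[-4.000, -2.000], [4.000, 8.000]] (det J = -24.000).
Solving J·Δ = −F gives Δ = (-1.167, 1.333).
Then the next iterate is (s, t)₁ = (-2.167, -0.667).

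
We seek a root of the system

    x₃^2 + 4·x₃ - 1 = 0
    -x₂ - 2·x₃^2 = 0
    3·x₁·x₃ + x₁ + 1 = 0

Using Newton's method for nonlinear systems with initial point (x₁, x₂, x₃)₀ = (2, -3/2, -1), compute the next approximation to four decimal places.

At (2, -3/2, -1): F = (-4.0000, -0.5000, -3.0000).
Jacobian J = [[0, 0, 2·x₃ + 4], [0, -1, -4·x₃], [3·x₃ + 1, 0, 3·x₁]].
At the point, J = [[0.0000, 0.0000, 2.0000], [0.0000, -1.0000, 4.0000], [-2.0000, 0.0000, 6.0000]] (det J = -4.0000).
Solving J·Δ = −F gives Δ = (4.5000, 7.5000, 2.0000).
Then the next iterate is (x₁, x₂, x₃)₁ = (6.5000, 6.0000, 1.0000).

(6.5000, 6.0000, 1.0000)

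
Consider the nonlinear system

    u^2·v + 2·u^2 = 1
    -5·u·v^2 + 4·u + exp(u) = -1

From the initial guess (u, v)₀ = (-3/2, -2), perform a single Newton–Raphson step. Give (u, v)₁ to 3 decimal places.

At (-3/2, -2): F = (-1.000, 25.22313).
Jacobian J = [[2·u·v + 4·u, u^2], [-5·v^2 + exp(u) + 4, -10·u·v]].
At the point, J = [[0.000, 2.250], [-15.77687, -30.000]] (det J = 35.49796).
Solving J·Δ = −F gives Δ = (0.754, 0.444).
Then the next iterate is (u, v)₁ = (-0.746, -1.556).

(-0.746, -1.556)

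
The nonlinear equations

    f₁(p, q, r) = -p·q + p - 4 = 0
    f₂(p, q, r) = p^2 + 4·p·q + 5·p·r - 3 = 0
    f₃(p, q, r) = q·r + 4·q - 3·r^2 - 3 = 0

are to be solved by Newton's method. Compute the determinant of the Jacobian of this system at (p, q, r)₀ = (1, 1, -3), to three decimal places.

J = [[-q + 1, -p, 0], [2·p + 4·q + 5·r, 4·p, 5·p], [0, r + 4, q - 6·r]].
At the point, J = [[0.000, -1.000, 0.000], [-9.000, 4.000, 5.000], [0.000, 1.000, 19.000]].
det J = -171.000.

-171.000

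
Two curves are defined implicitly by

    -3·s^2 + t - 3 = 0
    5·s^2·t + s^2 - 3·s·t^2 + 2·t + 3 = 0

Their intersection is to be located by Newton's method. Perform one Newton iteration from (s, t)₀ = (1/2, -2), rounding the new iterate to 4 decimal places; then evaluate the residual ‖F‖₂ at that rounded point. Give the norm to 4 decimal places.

1651.4873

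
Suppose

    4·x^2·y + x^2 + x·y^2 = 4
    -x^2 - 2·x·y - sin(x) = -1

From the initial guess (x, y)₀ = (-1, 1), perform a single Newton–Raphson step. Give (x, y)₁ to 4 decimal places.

(-1.3359, -0.5115)

At (-1, 1): F = (0.0000, 2.841471).
Jacobian J = [[8·x·y + 2·x + y^2, 4·x^2 + 2·x·y], [-2·x - 2·y - cos(x), -2·x]].
At the point, J = [[-9.0000, 2.0000], [-0.540302, 2.0000]] (det J = -16.919395).
Solving J·Δ = −F gives Δ = (-0.3359, -1.5115).
Then the next iterate is (x, y)₁ = (-1.3359, -0.5115).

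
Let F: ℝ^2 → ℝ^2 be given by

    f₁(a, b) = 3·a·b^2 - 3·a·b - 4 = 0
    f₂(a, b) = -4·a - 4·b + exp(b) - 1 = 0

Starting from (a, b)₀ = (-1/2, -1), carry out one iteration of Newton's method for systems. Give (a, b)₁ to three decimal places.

At (-1/2, -1): F = (-7.000, 5.36788).
Jacobian J = [[3·b^2 - 3·b, 6·a·b - 3·a], [-4, exp(b) - 4]].
At the point, J = [[6.000, 4.500], [-4.000, -3.63212]] (det J = -3.79272).
Solving J·Δ = −F gives Δ = (0.335, 1.109).
Then the next iterate is (a, b)₁ = (-0.165, 0.109).

(-0.165, 0.109)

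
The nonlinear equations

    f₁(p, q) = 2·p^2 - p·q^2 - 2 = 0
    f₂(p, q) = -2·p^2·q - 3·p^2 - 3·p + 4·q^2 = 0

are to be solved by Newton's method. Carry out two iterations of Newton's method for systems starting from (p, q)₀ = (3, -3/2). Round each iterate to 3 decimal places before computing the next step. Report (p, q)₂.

At (3, -3/2): F = (9.250, 0.000).
Jacobian J = [[4·p - q^2, -2·p·q], [-4·p·q - 6·p - 3, -2·p^2 + 8·q]].
At the point, J = [[9.750, 9.000], [-3.000, -30.000]] (det J = -265.500).
Solving J·Δ = −F gives Δ = (-1.045, 0.105).
Then the next iterate is (p, q)₁ = (1.955, -1.395).
Round to (1.955, -1.395) and repeat: F = (1.83957, 1.11647), J = [[5.87397, 5.45445], [-3.82110, -18.80405]].
Δ = (-0.454, 0.152), so (p, q)₂ = (1.501, -1.243).

(1.501, -1.243)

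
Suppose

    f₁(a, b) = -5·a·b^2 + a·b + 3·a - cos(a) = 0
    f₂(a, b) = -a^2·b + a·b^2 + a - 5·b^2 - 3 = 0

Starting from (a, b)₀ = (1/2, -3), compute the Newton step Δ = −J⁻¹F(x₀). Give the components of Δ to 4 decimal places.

At (1/2, -3): F = (-23.377583, -42.2500).
Jacobian J = [[-5·b^2 + b + sin(a) + 3, -10·a·b + a], [-2·a·b + b^2 + 1, -a^2 + 2·a·b - 10·b]].
At the point, J = [[-44.520574, 15.5000], [13.0000, 26.7500]] (det J = -1392.425367).
Solving J·Δ = −F gives Δ = (0.0212, 1.5691).

(0.0212, 1.5691)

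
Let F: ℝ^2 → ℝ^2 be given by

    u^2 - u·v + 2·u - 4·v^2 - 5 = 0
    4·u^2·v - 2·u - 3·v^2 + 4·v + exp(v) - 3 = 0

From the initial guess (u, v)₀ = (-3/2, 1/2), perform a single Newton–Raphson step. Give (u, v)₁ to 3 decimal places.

(-2.872, -1.077)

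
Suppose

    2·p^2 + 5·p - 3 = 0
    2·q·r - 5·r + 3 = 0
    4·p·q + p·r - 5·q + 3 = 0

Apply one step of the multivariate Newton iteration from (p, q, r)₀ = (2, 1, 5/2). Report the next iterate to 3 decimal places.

(0.846, 0.921, 0.868)

At (2, 1, 5/2): F = (15.000, -4.500, 11.000).
Jacobian J = [[4·p + 5, 0, 0], [0, 2·r, 2·q - 5], [4·q + r, 4·p - 5, p]].
At the point, J = [[13.000, 0.000, 0.000], [0.000, 5.000, -3.000], [6.500, 3.000, 2.000]] (det J = 247.000).
Solving J·Δ = −F gives Δ = (-1.154, -0.079, -1.632).
Then the next iterate is (p, q, r)₁ = (0.846, 0.921, 0.868).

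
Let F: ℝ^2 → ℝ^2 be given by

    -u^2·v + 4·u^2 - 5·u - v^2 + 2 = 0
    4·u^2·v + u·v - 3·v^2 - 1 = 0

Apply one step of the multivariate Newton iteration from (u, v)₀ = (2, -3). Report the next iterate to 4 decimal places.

At (2, -3): F = (11.0000, -82.0000).
Jacobian J = [[-2·u·v + 8·u - 5, -u^2 - 2·v], [8·u·v + v, 4·u^2 + u - 6·v]].
At the point, J = [[23.0000, 2.0000], [-51.0000, 36.0000]] (det J = 930.0000).
Solving J·Δ = −F gives Δ = (-0.6022, 1.4247).
Then the next iterate is (u, v)₁ = (1.3978, -1.5753).

(1.3978, -1.5753)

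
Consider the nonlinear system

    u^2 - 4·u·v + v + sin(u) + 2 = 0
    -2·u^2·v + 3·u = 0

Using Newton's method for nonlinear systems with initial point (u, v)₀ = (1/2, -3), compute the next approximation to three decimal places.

(0.434, 1.819)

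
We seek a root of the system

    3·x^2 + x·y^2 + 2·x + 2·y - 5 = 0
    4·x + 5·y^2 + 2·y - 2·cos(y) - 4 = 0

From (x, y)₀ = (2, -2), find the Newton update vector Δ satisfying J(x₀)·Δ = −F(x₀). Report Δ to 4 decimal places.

(-0.5178, 0.9466)

At (2, -2): F = (15.0000, 20.832294).
Jacobian J = [[6·x + y^2 + 2, 2·x·y + 2], [4, 10·y + 2·sin(y) + 2]].
At the point, J = [[18.0000, -6.0000], [4.0000, -19.818595]] (det J = -332.734707).
Solving J·Δ = −F gives Δ = (-0.5178, 0.9466).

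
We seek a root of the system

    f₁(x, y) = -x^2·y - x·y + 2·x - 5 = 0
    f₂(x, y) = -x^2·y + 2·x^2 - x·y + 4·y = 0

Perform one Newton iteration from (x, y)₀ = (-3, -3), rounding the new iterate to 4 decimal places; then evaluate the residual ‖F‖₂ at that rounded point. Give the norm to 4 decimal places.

1.3114

At (-3, -3): F = (7.0000, 24.0000).
Jacobian J = [[-2·x·y - y + 2, -x^2 - x], [-2·x·y + 4·x - y, -x^2 - x + 4]].
At the point, J = [[-13.0000, -6.0000], [-27.0000, -2.0000]] (det J = -136.0000).
Solving J·Δ = −F gives Δ = (0.9559, -0.9044).
Then the next iterate is (x, y)₁ = (-2.0441, -3.9044).
Re-evaluating at (-2.0441, -3.9044): F = (-0.755255, 1.072035), so ‖F‖₂ = 1.3114.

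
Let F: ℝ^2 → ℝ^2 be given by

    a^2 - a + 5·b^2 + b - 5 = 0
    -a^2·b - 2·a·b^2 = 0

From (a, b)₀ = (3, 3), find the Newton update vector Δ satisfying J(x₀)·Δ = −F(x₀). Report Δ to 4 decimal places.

(-0.3434, -1.5253)

At (3, 3): F = (49.0000, -81.0000).
Jacobian J = [[2·a - 1, 10·b + 1], [-2·a·b - 2·b^2, -a^2 - 4·a·b]].
At the point, J = [[5.0000, 31.0000], [-36.0000, -45.0000]] (det J = 891.0000).
Solving J·Δ = −F gives Δ = (-0.3434, -1.5253).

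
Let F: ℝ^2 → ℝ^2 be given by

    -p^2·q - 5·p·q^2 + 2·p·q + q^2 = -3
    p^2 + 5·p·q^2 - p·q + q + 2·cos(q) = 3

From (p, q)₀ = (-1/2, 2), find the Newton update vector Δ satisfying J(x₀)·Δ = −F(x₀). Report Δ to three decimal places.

At (-1/2, 2): F = (14.500, -10.58229).
Jacobian J = [[-2·p·q - 5·q^2 + 2·q, -p^2 - 10·p·q + 2·p + 2·q], [2·p + 5·q^2 - q, 10·p·q - p - 2·sin(q) + 1]].
At the point, J = [[-14.000, 12.750], [17.000, -10.31859]] (det J = -72.28967).
Solving J·Δ = −F gives Δ = (-0.203, -1.360).

(-0.203, -1.360)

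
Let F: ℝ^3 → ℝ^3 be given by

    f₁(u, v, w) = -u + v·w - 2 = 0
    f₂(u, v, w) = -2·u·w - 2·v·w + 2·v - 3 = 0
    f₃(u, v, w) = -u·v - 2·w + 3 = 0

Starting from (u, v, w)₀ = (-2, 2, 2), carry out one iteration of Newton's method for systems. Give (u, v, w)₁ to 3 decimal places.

At (-2, 2, 2): F = (4.000, 1.000, 3.000).
Jacobian J = [[-1, w, v], [-2·w, -2·w + 2, -2·u - 2·v], [-v, -u, -2]].
At the point, J = [[-1.000, 2.000, 2.000], [-4.000, -2.000, 0.000], [-2.000, 2.000, -2.000]] (det J = -44.000).
Solving J·Δ = −F gives Δ = (0.818, -1.136, -0.455).
Then the next iterate is (u, v, w)₁ = (-1.182, 0.864, 1.545).

(-1.182, 0.864, 1.545)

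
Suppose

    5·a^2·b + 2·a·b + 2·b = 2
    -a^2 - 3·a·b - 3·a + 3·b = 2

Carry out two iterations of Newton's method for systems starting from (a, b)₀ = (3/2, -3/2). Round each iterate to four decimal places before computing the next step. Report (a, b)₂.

At (3/2, -3/2): F = (-26.3750, -6.5000).
Jacobian J = [[10·a·b + 2·b, 5·a^2 + 2·a + 2], [-2·a - 3·b - 3, -3·a + 3]].
At the point, J = [[-25.5000, 16.2500], [-1.5000, -1.5000]] (det J = 62.6250).
Solving J·Δ = −F gives Δ = (-2.3184, -2.0150).
Then the next iterate is (a, b)₁ = (-0.8184, -3.5150).
Round to (-0.8184, -3.5150) and repeat: F = (-15.048006, -19.389607), J = [[21.736760, 3.712093], [9.1818, 5.4552]].
Δ = (0.1197, 3.3529), so (a, b)₂ = (-0.6987, -0.1621).

(-0.6987, -0.1621)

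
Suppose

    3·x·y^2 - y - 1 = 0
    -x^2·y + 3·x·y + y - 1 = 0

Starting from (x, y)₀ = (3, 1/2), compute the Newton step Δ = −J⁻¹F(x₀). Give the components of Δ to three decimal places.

At (3, 1/2): F = (0.750, -0.500).
Jacobian J = [[3·y^2, 6·x·y - 1], [-2·x·y + 3·y, -x^2 + 3·x + 1]].
At the point, J = [[0.750, 8.000], [-1.500, 1.000]] (det J = 12.750).
Solving J·Δ = −F gives Δ = (-0.373, -0.059).

(-0.373, -0.059)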